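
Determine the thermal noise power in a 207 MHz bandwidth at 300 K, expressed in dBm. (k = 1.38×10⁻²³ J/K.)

−90.7 dBm

P_n = kTB = 1.38×10⁻²³ × 300 × 2.07×10⁸ = 8.57×10⁻¹³ W
In dBm: 10 log₁₀(8.57×10⁻¹³ / 10⁻³) = −90.7 dBm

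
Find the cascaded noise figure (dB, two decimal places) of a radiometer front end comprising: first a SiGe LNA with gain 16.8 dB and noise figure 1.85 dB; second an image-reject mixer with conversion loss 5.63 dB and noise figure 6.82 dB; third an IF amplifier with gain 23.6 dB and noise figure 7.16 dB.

2.86 dB

Convert to linear (a loss of L dB is a gain of −L dB): F_i = 10^(NF_i/10), G_i = 10^(G_i,dB/10)
  Stage 1: F_1 = 10^(1.85/10) = 1.531, G_1 = 10^(16.8/10) = 47.86
  Stage 2: F_2 = 10^(6.82/10) = 4.808, G_2 = 10^(−5.63/10) = 0.2735
  Stage 3: F_3 = 10^(7.16/10) = 5.200, G_3 = 10^(23.6/10) = 229.1
Friis cascade:
  F = 1.531 + (4.808 − 1)/47.86 + (5.200 − 1)/13.09 = 1.931
NF = 10 log₁₀(1.931) = 2.86 dB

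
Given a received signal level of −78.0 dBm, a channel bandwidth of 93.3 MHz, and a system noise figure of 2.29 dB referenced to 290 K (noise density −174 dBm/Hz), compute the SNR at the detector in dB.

Noise floor: N = −174 + 10 log₁₀(B) + NF
10 log₁₀(9.33×10⁷) = 79.7 dB
N = −174 + 79.7 + 2.29 = −92.01 dBm
SNR = P_sig − N = −78.0 − (−92.01) = 14.01 dB → 14.0 dB

14.0 dB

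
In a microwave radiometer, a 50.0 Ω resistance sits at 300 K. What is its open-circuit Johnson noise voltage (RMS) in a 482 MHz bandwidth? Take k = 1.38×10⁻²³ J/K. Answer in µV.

V_n = √(4kTRB)
4kTRB = 4 × 1.38×10⁻²³ × 300 × 5.00×10¹ × 4.82×10⁸ = 3.99×10⁻¹⁰ V²
V_n = √(3.99×10⁻¹⁰) = 2.00×10⁻⁵ V = 20.0 µV

20.0 µV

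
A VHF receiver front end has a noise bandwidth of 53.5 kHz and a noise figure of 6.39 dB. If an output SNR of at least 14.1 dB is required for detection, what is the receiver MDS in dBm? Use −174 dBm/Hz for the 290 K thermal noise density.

−106.2 dBm

Sensitivity = −174 + 10 log₁₀(B) + NF + SNR_min
= −174 + 47.28 + 6.39 + 14.1
= −106.23 dBm → −106.2 dBm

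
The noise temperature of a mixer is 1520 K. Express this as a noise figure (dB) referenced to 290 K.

F = 1 + T_e/T₀ = 1 + 1520/290 = 6.24138
NF = 10 log₁₀(6.24138) = 7.95 dB

7.95 dB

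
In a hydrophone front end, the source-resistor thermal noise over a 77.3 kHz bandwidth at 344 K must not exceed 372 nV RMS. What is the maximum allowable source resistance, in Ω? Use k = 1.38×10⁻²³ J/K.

94.3 Ω

Johnson–Nyquist: V_n = √(4kTRB) ⇒ R = V_n² / (4kTB)
4kTB = 4 × 1.38×10⁻²³ × 344 × 7.73×10⁴ = 1.47×10⁻¹⁵
R = (3.72×10⁻⁷)² / 1.47×10⁻¹⁵ = 9.43×10¹ Ω = 94.3 Ω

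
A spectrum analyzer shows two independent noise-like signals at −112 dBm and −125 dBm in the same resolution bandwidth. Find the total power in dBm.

Convert to linear, add, convert back:
P₁ = 6.31×10⁻¹⁵ W, P₂ = 3.16×10⁻¹⁶ W
P_tot = 6.63×10⁻¹⁵ W → 10 log₁₀(P_tot / 10⁻³) = −111.8 dBm

−111.8 dBm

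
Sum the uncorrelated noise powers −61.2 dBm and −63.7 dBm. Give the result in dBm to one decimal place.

Convert to linear, add, convert back:
P₁ = 7.59×10⁻¹⁰ W, P₂ = 4.27×10⁻¹⁰ W
P_tot = 1.19×10⁻⁹ W → 10 log₁₀(P_tot / 10⁻³) = −59.3 dBm

−59.3 dBm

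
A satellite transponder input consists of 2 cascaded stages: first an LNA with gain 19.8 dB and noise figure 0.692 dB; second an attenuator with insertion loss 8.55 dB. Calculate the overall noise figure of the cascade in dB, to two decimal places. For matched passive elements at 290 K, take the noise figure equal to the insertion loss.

0.92 dB

Convert to linear (a loss of L dB is a gain of −L dB): F_i = 10^(NF_i/10), G_i = 10^(G_i,dB/10)
  Stage 1: F_1 = 10^(0.692/10) = 1.173, G_1 = 10^(19.8/10) = 95.50
  Stage 2: F_2 = 10^(8.55/10) = 7.161, G_2 = 10^(−8.55/10) = 0.1396
Friis cascade:
  F = 1.173 + (7.161 − 1)/95.50 = 1.237
NF = 10 log₁₀(1.237) = 0.92 dB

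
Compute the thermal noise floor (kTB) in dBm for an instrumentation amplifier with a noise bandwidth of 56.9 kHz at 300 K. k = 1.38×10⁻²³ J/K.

P_n = kTB = 1.38×10⁻²³ × 300 × 5.69×10⁴ = 2.36×10⁻¹⁶ W
In dBm: 10 log₁₀(2.36×10⁻¹⁶ / 10⁻³) = −126.3 dBm

−126.3 dBm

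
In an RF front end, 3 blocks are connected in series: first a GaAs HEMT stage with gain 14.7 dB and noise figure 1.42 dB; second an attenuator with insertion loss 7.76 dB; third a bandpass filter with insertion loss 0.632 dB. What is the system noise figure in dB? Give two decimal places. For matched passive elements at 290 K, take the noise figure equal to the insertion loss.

2.01 dB

Convert to linear (a loss of L dB is a gain of −L dB): F_i = 10^(NF_i/10), G_i = 10^(G_i,dB/10)
  Stage 1: F_1 = 10^(1.42/10) = 1.387, G_1 = 10^(14.7/10) = 29.51
  Stage 2: F_2 = 10^(7.76/10) = 5.970, G_2 = 10^(−7.76/10) = 0.1675
  Stage 3: F_3 = 10^(0.632/10) = 1.157, G_3 = 10^(−0.632/10) = 0.8646
Friis cascade:
  F = 1.387 + (5.970 − 1)/29.51 + (1.157 − 1)/4.943 = 1.587
NF = 10 log₁₀(1.587) = 2.01 dB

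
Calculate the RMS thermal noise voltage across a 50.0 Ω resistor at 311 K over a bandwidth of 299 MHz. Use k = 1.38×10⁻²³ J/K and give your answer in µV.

V_n = √(4kTRB)
4kTRB = 4 × 1.38×10⁻²³ × 311 × 5.00×10¹ × 2.99×10⁸ = 2.57×10⁻¹⁰ V²
V_n = √(2.57×10⁻¹⁰) = 1.60×10⁻⁵ V = 16.0 µV

16.0 µV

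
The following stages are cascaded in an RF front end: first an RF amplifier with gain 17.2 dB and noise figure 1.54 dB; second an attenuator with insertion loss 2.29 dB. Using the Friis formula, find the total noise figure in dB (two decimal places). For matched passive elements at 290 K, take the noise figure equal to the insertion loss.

1.58 dB

Convert to linear (a loss of L dB is a gain of −L dB): F_i = 10^(NF_i/10), G_i = 10^(G_i,dB/10)
  Stage 1: F_1 = 10^(1.54/10) = 1.426, G_1 = 10^(17.2/10) = 52.48
  Stage 2: F_2 = 10^(2.29/10) = 1.694, G_2 = 10^(−2.29/10) = 0.5902
Friis cascade:
  F = 1.426 + (1.694 − 1)/52.48 = 1.439
NF = 10 log₁₀(1.439) = 1.58 dB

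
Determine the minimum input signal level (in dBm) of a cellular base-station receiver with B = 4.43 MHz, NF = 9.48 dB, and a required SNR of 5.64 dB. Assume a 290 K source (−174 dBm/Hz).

−92.4 dBm

Sensitivity = −174 + 10 log₁₀(B) + NF + SNR_min
= −174 + 66.46 + 9.48 + 5.64
= −92.42 dBm → −92.4 dBm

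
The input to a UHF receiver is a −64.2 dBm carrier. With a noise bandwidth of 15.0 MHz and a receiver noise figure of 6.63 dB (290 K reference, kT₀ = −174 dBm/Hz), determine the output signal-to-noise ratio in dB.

Noise floor: N = −174 + 10 log₁₀(B) + NF
10 log₁₀(1.50×10⁷) = 71.76 dB
N = −174 + 71.76 + 6.63 = −95.61 dBm
SNR = P_sig − N = −64.2 − (−95.61) = 31.41 dB → 31.4 dB

31.4 dB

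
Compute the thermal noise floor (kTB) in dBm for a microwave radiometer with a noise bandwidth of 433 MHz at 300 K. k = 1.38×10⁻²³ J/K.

P_n = kTB = 1.38×10⁻²³ × 300 × 4.33×10⁸ = 1.79×10⁻¹² W
In dBm: 10 log₁₀(1.79×10⁻¹² / 10⁻³) = −87.5 dBm

−87.5 dBm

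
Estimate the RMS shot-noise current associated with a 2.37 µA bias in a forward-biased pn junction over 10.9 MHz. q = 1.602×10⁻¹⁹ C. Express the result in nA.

I_n = √(2qI·B)
2qI·B = 2 × 1.602×10⁻¹⁹ × 2.37×10⁻⁶ × 1.09×10⁷ = 8.28×10⁻¹⁸ A²
I_n = √(8.28×10⁻¹⁸) = 2.88×10⁻⁹ A = 2.88 nA

2.88 nA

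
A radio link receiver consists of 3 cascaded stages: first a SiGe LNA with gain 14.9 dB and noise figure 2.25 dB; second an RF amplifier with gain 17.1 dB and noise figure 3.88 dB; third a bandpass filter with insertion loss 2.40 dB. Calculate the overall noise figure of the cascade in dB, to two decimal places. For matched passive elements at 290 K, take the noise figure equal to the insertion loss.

Convert to linear (a loss of L dB is a gain of −L dB): F_i = 10^(NF_i/10), G_i = 10^(G_i,dB/10)
  Stage 1: F_1 = 10^(2.25/10) = 1.679, G_1 = 10^(14.9/10) = 30.90
  Stage 2: F_2 = 10^(3.88/10) = 2.443, G_2 = 10^(17.1/10) = 51.29
  Stage 3: F_3 = 10^(2.40/10) = 1.738, G_3 = 10^(−2.40/10) = 0.5754
Friis cascade:
  F = 1.679 + (2.443 − 1)/30.90 + (1.738 − 1)/1585 = 1.726
NF = 10 log₁₀(1.726) = 2.37 dB

2.37 dB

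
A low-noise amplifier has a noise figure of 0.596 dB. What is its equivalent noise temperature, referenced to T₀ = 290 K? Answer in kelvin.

F = 10^(0.596/10) = 1.1471
T_e = (F − 1)·T₀ = (1.1471 − 1) × 290 = 42.7 K

42.7 K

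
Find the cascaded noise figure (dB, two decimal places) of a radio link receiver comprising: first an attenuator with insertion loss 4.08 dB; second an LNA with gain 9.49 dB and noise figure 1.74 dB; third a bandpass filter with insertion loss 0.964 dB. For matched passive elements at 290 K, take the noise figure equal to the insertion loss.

5.90 dB

Convert to linear (a loss of L dB is a gain of −L dB): F_i = 10^(NF_i/10), G_i = 10^(G_i,dB/10)
  Stage 1: F_1 = 10^(4.08/10) = 2.559, G_1 = 10^(−4.08/10) = 0.3908
  Stage 2: F_2 = 10^(1.74/10) = 1.493, G_2 = 10^(9.49/10) = 8.892
  Stage 3: F_3 = 10^(0.964/10) = 1.249, G_3 = 10^(−0.964/10) = 0.8009
Friis cascade:
  F = 2.559 + (1.493 − 1)/0.3908 + (1.249 − 1)/3.475 = 3.891
NF = 10 log₁₀(3.891) = 5.90 dB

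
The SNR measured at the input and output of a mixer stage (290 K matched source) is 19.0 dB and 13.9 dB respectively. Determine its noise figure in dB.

NF (dB) = SNR_in(dB) − SNR_out(dB) when the source is at T₀
NF = 19.0 − 13.9 = 5.1 dB

5.1 dB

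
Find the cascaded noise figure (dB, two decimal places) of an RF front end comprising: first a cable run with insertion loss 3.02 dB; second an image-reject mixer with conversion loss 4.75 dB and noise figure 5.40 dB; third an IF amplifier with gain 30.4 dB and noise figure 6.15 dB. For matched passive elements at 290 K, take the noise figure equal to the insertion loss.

14.09 dB

Convert to linear (a loss of L dB is a gain of −L dB): F_i = 10^(NF_i/10), G_i = 10^(G_i,dB/10)
  Stage 1: F_1 = 10^(3.02/10) = 2.004, G_1 = 10^(−3.02/10) = 0.4989
  Stage 2: F_2 = 10^(5.40/10) = 3.467, G_2 = 10^(−4.75/10) = 0.3350
  Stage 3: F_3 = 10^(6.15/10) = 4.121, G_3 = 10^(30.4/10) = 1096
Friis cascade:
  F = 2.004 + (3.467 − 1)/0.4989 + (4.121 − 1)/0.1671 = 25.63
NF = 10 log₁₀(25.63) = 14.09 dB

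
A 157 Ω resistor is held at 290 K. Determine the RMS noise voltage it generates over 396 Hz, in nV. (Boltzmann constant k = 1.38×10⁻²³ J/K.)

31.5 nV

V_n = √(4kTRB)
4kTRB = 4 × 1.38×10⁻²³ × 290 × 1.57×10² × 3.96×10² = 9.95×10⁻¹⁶ V²
V_n = √(9.95×10⁻¹⁶) = 3.15×10⁻⁸ V = 31.5 nV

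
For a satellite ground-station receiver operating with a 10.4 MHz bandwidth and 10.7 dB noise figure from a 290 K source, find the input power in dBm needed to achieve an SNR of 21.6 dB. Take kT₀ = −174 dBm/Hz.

−71.5 dBm

Sensitivity = −174 + 10 log₁₀(B) + NF + SNR_min
= −174 + 70.17 + 10.7 + 21.6
= −71.53 dBm → −71.5 dBm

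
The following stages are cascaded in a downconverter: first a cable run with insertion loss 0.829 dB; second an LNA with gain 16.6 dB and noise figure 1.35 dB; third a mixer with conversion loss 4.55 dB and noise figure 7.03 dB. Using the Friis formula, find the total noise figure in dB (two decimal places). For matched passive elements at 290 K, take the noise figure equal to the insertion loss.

2.45 dB

Convert to linear (a loss of L dB is a gain of −L dB): F_i = 10^(NF_i/10), G_i = 10^(G_i,dB/10)
  Stage 1: F_1 = 10^(0.829/10) = 1.210, G_1 = 10^(−0.829/10) = 0.8262
  Stage 2: F_2 = 10^(1.35/10) = 1.365, G_2 = 10^(16.6/10) = 45.71
  Stage 3: F_3 = 10^(7.03/10) = 5.047, G_3 = 10^(−4.55/10) = 0.3508
Friis cascade:
  F = 1.210 + (1.365 − 1)/0.8262 + (5.047 − 1)/37.77 = 1.759
NF = 10 log₁₀(1.759) = 2.45 dB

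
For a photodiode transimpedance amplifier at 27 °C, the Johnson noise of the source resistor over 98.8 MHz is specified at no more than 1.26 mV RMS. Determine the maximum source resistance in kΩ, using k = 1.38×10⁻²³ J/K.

T = 27 °C + 273.15 = 300.15 K
Johnson–Nyquist: V_n = √(4kTRB) ⇒ R = V_n² / (4kTB)
4kTB = 4 × 1.38×10⁻²³ × 300.15 × 9.88×10⁷ = 1.64×10⁻¹²
R = (1.26×10⁻³)² / 1.64×10⁻¹² = 9.70×10⁵ Ω = 970 kΩ

970 kΩ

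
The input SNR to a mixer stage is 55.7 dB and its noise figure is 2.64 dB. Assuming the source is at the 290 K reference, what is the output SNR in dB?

53.06 dB

By definition F = SNR_in/SNR_out, so in dB: SNR_out = SNR_in − NF
SNR_out = 55.7 − 2.64 = 53.06 dB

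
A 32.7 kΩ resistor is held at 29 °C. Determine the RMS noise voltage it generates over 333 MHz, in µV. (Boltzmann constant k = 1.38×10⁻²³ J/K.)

T = 29 °C + 273.15 = 302.15 K
V_n = √(4kTRB)
4kTRB = 4 × 1.38×10⁻²³ × 302.15 × 3.27×10⁴ × 3.33×10⁸ = 1.82×10⁻⁷ V²
V_n = √(1.82×10⁻⁷) = 4.26×10⁻⁴ V = 426 µV

426 µV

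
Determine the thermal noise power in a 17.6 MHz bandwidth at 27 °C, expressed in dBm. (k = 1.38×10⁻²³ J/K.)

−101.4 dBm

T = 27 °C + 273.15 = 300.15 K
P_n = kTB = 1.38×10⁻²³ × 300.15 × 1.76×10⁷ = 7.29×10⁻¹⁴ W
In dBm: 10 log₁₀(7.29×10⁻¹⁴ / 10⁻³) = −101.4 dBm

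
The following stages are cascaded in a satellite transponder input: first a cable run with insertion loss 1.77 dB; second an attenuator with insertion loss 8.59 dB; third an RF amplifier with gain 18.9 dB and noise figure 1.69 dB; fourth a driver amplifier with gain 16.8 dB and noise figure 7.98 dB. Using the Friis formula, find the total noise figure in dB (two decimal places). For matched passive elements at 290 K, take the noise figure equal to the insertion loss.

12.25 dB

Convert to linear (a loss of L dB is a gain of −L dB): F_i = 10^(NF_i/10), G_i = 10^(G_i,dB/10)
  Stage 1: F_1 = 10^(1.77/10) = 1.503, G_1 = 10^(−1.77/10) = 0.6653
  Stage 2: F_2 = 10^(8.59/10) = 7.228, G_2 = 10^(−8.59/10) = 0.1384
  Stage 3: F_3 = 10^(1.69/10) = 1.476, G_3 = 10^(18.9/10) = 77.62
  Stage 4: F_4 = 10^(7.98/10) = 6.281, G_4 = 10^(16.8/10) = 47.86
Friis cascade:
  F = 1.503 + (7.228 − 1)/0.6653 + (1.476 − 1)/0.09204 + (6.281 − 1)/7.145 = 16.77
NF = 10 log₁₀(16.77) = 12.25 dB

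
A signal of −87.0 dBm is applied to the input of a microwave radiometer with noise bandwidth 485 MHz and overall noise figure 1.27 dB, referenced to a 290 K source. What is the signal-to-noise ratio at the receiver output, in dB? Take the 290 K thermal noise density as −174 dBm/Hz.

−1.1 dB

Noise floor: N = −174 + 10 log₁₀(B) + NF
10 log₁₀(4.85×10⁸) = 86.86 dB
N = −174 + 86.86 + 1.27 = −85.87 dBm
SNR = P_sig − N = −87.0 − (−85.87) = −1.13 dB → −1.1 dB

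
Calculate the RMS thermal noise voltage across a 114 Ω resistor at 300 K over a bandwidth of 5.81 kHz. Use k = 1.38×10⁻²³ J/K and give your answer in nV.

V_n = √(4kTRB)
4kTRB = 4 × 1.38×10⁻²³ × 300 × 1.14×10² × 5.81×10³ = 1.10×10⁻¹⁴ V²
V_n = √(1.10×10⁻¹⁴) = 1.05×10⁻⁷ V = 105 nV

105 nV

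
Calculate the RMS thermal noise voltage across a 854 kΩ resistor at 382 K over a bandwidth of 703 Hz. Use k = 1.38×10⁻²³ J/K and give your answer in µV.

3.56 µV

V_n = √(4kTRB)
4kTRB = 4 × 1.38×10⁻²³ × 382 × 8.54×10⁵ × 7.03×10² = 1.27×10⁻¹¹ V²
V_n = √(1.27×10⁻¹¹) = 3.56×10⁻⁶ V = 3.56 µV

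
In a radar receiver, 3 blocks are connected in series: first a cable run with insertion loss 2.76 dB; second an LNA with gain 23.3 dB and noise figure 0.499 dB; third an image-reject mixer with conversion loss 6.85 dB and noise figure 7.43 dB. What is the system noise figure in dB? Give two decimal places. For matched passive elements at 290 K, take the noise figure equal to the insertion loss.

Convert to linear (a loss of L dB is a gain of −L dB): F_i = 10^(NF_i/10), G_i = 10^(G_i,dB/10)
  Stage 1: F_1 = 10^(2.76/10) = 1.888, G_1 = 10^(−2.76/10) = 0.5297
  Stage 2: F_2 = 10^(0.499/10) = 1.122, G_2 = 10^(23.3/10) = 213.8
  Stage 3: F_3 = 10^(7.43/10) = 5.534, G_3 = 10^(−6.85/10) = 0.2065
Friis cascade:
  F = 1.888 + (1.122 − 1)/0.5297 + (5.534 − 1)/113.2 = 2.158
NF = 10 log₁₀(2.158) = 3.34 dB

3.34 dB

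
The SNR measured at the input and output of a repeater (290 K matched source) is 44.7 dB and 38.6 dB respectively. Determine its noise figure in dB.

6.1 dB

NF (dB) = SNR_in(dB) − SNR_out(dB) when the source is at T₀
NF = 44.7 − 38.6 = 6.1 dB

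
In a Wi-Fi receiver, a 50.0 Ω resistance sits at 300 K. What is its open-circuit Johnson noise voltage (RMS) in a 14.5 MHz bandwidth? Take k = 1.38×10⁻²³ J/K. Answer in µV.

V_n = √(4kTRB)
4kTRB = 4 × 1.38×10⁻²³ × 300 × 5.00×10¹ × 1.45×10⁷ = 1.20×10⁻¹¹ V²
V_n = √(1.20×10⁻¹¹) = 3.46×10⁻⁶ V = 3.46 µV

3.46 µV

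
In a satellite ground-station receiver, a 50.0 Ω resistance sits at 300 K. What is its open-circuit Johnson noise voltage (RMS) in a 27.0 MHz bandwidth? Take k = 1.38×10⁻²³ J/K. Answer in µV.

4.73 µV

V_n = √(4kTRB)
4kTRB = 4 × 1.38×10⁻²³ × 300 × 5.00×10¹ × 2.70×10⁷ = 2.24×10⁻¹¹ V²
V_n = √(2.24×10⁻¹¹) = 4.73×10⁻⁶ V = 4.73 µV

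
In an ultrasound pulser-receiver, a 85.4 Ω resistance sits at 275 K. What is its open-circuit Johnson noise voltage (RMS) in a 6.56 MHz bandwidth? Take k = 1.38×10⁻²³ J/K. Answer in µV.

V_n = √(4kTRB)
4kTRB = 4 × 1.38×10⁻²³ × 275 × 8.54×10¹ × 6.56×10⁶ = 8.50×10⁻¹² V²
V_n = √(8.50×10⁻¹²) = 2.92×10⁻⁶ V = 2.92 µV

2.92 µV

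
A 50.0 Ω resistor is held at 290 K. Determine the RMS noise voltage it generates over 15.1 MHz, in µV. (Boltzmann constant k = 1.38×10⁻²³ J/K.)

V_n = √(4kTRB)
4kTRB = 4 × 1.38×10⁻²³ × 290 × 5.00×10¹ × 1.51×10⁷ = 1.21×10⁻¹¹ V²
V_n = √(1.21×10⁻¹¹) = 3.48×10⁻⁶ V = 3.48 µV

3.48 µV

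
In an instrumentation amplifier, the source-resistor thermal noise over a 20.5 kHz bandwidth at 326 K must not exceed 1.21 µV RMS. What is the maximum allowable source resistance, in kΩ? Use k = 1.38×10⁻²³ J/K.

Johnson–Nyquist: V_n = √(4kTRB) ⇒ R = V_n² / (4kTB)
4kTB = 4 × 1.38×10⁻²³ × 326 × 2.05×10⁴ = 3.69×10⁻¹⁶
R = (1.21×10⁻⁶)² / 3.69×10⁻¹⁶ = 3.97×10³ Ω = 3.97 kΩ

3.97 kΩ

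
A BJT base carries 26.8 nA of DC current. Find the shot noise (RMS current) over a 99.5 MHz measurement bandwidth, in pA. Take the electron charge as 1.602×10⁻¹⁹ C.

I_n = √(2qI·B)
2qI·B = 2 × 1.602×10⁻¹⁹ × 2.68×10⁻⁸ × 9.95×10⁷ = 8.54×10⁻¹⁹ A²
I_n = √(8.54×10⁻¹⁹) = 9.24×10⁻¹⁰ A = 924 pA

924 pA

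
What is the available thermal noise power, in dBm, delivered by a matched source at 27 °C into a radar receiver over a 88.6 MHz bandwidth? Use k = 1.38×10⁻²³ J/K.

−94.4 dBm

T = 27 °C + 273.15 = 300.15 K
P_n = kTB = 1.38×10⁻²³ × 300.15 × 8.86×10⁷ = 3.67×10⁻¹³ W
In dBm: 10 log₁₀(3.67×10⁻¹³ / 10⁻³) = −94.4 dBm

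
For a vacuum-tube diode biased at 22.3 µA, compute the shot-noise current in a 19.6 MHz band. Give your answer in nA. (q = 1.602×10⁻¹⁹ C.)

11.8 nA

I_n = √(2qI·B)
2qI·B = 2 × 1.602×10⁻¹⁹ × 2.23×10⁻⁵ × 1.96×10⁷ = 1.40×10⁻¹⁶ A²
I_n = √(1.40×10⁻¹⁶) = 1.18×10⁻⁸ A = 11.8 nA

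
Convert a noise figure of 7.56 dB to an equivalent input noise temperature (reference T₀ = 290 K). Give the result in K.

F = 10^(7.56/10) = 5.70164
T_e = (F − 1)·T₀ = (5.70164 − 1) × 290 = 1363 K

1363 K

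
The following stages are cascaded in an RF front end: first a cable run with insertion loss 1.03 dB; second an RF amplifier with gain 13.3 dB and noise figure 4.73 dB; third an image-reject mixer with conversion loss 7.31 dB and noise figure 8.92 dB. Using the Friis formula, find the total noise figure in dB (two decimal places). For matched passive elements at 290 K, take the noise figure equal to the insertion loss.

6.20 dB

Convert to linear (a loss of L dB is a gain of −L dB): F_i = 10^(NF_i/10), G_i = 10^(G_i,dB/10)
  Stage 1: F_1 = 10^(1.03/10) = 1.268, G_1 = 10^(−1.03/10) = 0.7889
  Stage 2: F_2 = 10^(4.73/10) = 2.972, G_2 = 10^(13.3/10) = 21.38
  Stage 3: F_3 = 10^(8.92/10) = 7.798, G_3 = 10^(−7.31/10) = 0.1858
Friis cascade:
  F = 1.268 + (2.972 − 1)/0.7889 + (7.798 − 1)/16.87 = 4.170
NF = 10 log₁₀(4.170) = 6.20 dB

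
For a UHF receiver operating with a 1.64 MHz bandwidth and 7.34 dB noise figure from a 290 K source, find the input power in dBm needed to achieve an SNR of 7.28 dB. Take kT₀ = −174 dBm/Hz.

−97.2 dBm

Sensitivity = −174 + 10 log₁₀(B) + NF + SNR_min
= −174 + 62.15 + 7.34 + 7.28
= −97.23 dBm → −97.2 dBm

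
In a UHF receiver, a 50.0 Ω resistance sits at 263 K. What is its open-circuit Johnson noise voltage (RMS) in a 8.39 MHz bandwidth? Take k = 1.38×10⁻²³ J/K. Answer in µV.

V_n = √(4kTRB)
4kTRB = 4 × 1.38×10⁻²³ × 263 × 5.00×10¹ × 8.39×10⁶ = 6.09×10⁻¹² V²
V_n = √(6.09×10⁻¹²) = 2.47×10⁻⁶ V = 2.47 µV

2.47 µV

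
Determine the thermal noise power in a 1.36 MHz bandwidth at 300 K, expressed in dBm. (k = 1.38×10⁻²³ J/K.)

P_n = kTB = 1.38×10⁻²³ × 300 × 1.36×10⁶ = 5.63×10⁻¹⁵ W
In dBm: 10 log₁₀(5.63×10⁻¹⁵ / 10⁻³) = −112.5 dBm

−112.5 dBm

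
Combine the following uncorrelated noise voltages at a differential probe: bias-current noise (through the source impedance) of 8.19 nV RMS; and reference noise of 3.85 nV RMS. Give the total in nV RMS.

Uncorrelated sources add in power (mean-square): V_tot = √(ΣV_i²)
V_tot = √[(8.19×10⁻⁹)² + (3.85×10⁻⁹)²] = 9.05×10⁻⁹ V = 9.05 nV

9.05 nV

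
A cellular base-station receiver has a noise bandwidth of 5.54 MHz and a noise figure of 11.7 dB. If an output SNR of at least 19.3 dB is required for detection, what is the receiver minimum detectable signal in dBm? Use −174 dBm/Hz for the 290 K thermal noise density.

Sensitivity = −174 + 10 log₁₀(B) + NF + SNR_min
= −174 + 67.44 + 11.7 + 19.3
= −75.56 dBm → −75.6 dBm

−75.6 dBm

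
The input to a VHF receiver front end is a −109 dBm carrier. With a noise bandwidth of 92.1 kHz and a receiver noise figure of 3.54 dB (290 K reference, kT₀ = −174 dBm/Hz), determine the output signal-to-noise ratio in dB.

Noise floor: N = −174 + 10 log₁₀(B) + NF
10 log₁₀(9.21×10⁴) = 49.64 dB
N = −174 + 49.64 + 3.54 = −120.82 dBm
SNR = P_sig − N = −109 − (−120.82) = 11.82 dB → 11.8 dB

11.8 dB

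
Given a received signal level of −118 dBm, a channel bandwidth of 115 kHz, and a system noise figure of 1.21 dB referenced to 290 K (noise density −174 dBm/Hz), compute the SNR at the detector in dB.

4.2 dB

Noise floor: N = −174 + 10 log₁₀(B) + NF
10 log₁₀(1.15×10⁵) = 50.61 dB
N = −174 + 50.61 + 1.21 = −122.18 dBm
SNR = P_sig − N = −118 − (−122.18) = 4.18 dB → 4.2 dB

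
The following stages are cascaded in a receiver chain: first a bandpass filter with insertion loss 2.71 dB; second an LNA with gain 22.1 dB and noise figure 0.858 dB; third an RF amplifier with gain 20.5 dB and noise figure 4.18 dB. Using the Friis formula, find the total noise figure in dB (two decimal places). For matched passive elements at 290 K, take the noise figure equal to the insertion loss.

3.60 dB

Convert to linear (a loss of L dB is a gain of −L dB): F_i = 10^(NF_i/10), G_i = 10^(G_i,dB/10)
  Stage 1: F_1 = 10^(2.71/10) = 1.866, G_1 = 10^(−2.71/10) = 0.5358
  Stage 2: F_2 = 10^(0.858/10) = 1.218, G_2 = 10^(22.1/10) = 162.2
  Stage 3: F_3 = 10^(4.18/10) = 2.618, G_3 = 10^(20.5/10) = 112.2
Friis cascade:
  F = 1.866 + (1.218 − 1)/0.5358 + (2.618 − 1)/86.90 = 2.293
NF = 10 log₁₀(2.293) = 3.60 dB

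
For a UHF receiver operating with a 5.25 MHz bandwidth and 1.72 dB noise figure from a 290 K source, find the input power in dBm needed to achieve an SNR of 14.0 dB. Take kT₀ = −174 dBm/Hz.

Sensitivity = −174 + 10 log₁₀(B) + NF + SNR_min
= −174 + 67.2 + 1.72 + 14.0
= −91.08 dBm → −91.1 dBm

−91.1 dBm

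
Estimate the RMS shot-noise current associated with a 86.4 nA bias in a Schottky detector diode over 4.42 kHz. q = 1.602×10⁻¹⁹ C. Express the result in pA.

11.1 pA

I_n = √(2qI·B)
2qI·B = 2 × 1.602×10⁻¹⁹ × 8.64×10⁻⁸ × 4.42×10³ = 1.22×10⁻²² A²
I_n = √(1.22×10⁻²²) = 1.11×10⁻¹¹ A = 11.1 pA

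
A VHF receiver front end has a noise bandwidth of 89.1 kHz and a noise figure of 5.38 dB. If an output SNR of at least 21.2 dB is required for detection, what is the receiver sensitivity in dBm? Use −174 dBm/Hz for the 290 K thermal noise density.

−97.9 dBm

Sensitivity = −174 + 10 log₁₀(B) + NF + SNR_min
= −174 + 49.5 + 5.38 + 21.2
= −97.92 dBm → −97.9 dBm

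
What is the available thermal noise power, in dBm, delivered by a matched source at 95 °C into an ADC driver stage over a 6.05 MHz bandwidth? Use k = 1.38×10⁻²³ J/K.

−105.1 dBm

T = 95 °C + 273.15 = 368.15 K
P_n = kTB = 1.38×10⁻²³ × 368.15 × 6.05×10⁶ = 3.07×10⁻¹⁴ W
In dBm: 10 log₁₀(3.07×10⁻¹⁴ / 10⁻³) = −105.1 dBm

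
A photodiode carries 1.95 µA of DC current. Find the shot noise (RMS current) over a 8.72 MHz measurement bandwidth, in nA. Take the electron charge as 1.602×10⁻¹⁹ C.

I_n = √(2qI·B)
2qI·B = 2 × 1.602×10⁻¹⁹ × 1.95×10⁻⁶ × 8.72×10⁶ = 5.45×10⁻¹⁸ A²
I_n = √(5.45×10⁻¹⁸) = 2.33×10⁻⁹ A = 2.33 nA

2.33 nA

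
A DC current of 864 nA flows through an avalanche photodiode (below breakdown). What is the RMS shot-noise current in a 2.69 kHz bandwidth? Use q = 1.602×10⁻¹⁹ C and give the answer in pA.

I_n = √(2qI·B)
2qI·B = 2 × 1.602×10⁻¹⁹ × 8.64×10⁻⁷ × 2.69×10³ = 7.45×10⁻²² A²
I_n = √(7.45×10⁻²²) = 2.73×10⁻¹¹ A = 27.3 pA

27.3 pA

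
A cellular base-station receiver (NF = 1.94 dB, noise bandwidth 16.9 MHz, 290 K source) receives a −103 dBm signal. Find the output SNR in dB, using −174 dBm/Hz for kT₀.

−3.2 dB

Noise floor: N = −174 + 10 log₁₀(B) + NF
10 log₁₀(1.69×10⁷) = 72.28 dB
N = −174 + 72.28 + 1.94 = −99.78 dBm
SNR = P_sig − N = −103 − (−99.78) = −3.22 dB → −3.2 dB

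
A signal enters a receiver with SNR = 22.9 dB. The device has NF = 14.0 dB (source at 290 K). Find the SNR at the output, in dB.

By definition F = SNR_in/SNR_out, so in dB: SNR_out = SNR_in − NF
SNR_out = 22.9 − 14.0 = 8.9 dB

8.9 dB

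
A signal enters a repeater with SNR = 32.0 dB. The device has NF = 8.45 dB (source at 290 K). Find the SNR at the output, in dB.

23.55 dB

By definition F = SNR_in/SNR_out, so in dB: SNR_out = SNR_in − NF
SNR_out = 32.0 − 8.45 = 23.55 dB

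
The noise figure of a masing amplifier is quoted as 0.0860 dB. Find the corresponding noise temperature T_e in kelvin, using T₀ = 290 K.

F = 10^(0.0860/10) = 1.02
T_e = (F − 1)·T₀ = (1.02 − 1) × 290 = 5.80 K

5.80 K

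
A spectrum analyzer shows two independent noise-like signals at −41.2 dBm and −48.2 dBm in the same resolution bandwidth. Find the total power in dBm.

Convert to linear, add, convert back:
P₁ = 7.59×10⁻⁸ W, P₂ = 1.51×10⁻⁸ W
P_tot = 9.10×10⁻⁸ W → 10 log₁₀(P_tot / 10⁻³) = −40.4 dBm

−40.4 dBm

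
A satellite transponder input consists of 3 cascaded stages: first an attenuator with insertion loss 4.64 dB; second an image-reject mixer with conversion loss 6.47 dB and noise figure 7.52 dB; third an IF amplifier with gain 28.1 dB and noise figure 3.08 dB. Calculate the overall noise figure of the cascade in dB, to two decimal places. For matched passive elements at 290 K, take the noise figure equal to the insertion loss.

14.74 dB

Convert to linear (a loss of L dB is a gain of −L dB): F_i = 10^(NF_i/10), G_i = 10^(G_i,dB/10)
  Stage 1: F_1 = 10^(4.64/10) = 2.911, G_1 = 10^(−4.64/10) = 0.3436
  Stage 2: F_2 = 10^(7.52/10) = 5.649, G_2 = 10^(−6.47/10) = 0.2254
  Stage 3: F_3 = 10^(3.08/10) = 2.032, G_3 = 10^(28.1/10) = 645.7
Friis cascade:
  F = 2.911 + (5.649 − 1)/0.3436 + (2.032 − 1)/0.07745 = 29.77
NF = 10 log₁₀(29.77) = 14.74 dB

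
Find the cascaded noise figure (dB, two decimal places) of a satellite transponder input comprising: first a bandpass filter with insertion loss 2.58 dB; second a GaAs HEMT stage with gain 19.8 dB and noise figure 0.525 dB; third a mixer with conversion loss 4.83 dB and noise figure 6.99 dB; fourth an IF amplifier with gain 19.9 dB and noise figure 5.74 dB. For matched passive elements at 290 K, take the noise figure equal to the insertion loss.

3.58 dB

Convert to linear (a loss of L dB is a gain of −L dB): F_i = 10^(NF_i/10), G_i = 10^(G_i,dB/10)
  Stage 1: F_1 = 10^(2.58/10) = 1.811, G_1 = 10^(−2.58/10) = 0.5521
  Stage 2: F_2 = 10^(0.525/10) = 1.128, G_2 = 10^(19.8/10) = 95.50
  Stage 3: F_3 = 10^(6.99/10) = 5.000, G_3 = 10^(−4.83/10) = 0.3289
  Stage 4: F_4 = 10^(5.74/10) = 3.750, G_4 = 10^(19.9/10) = 97.72
Friis cascade:
  F = 1.811 + (1.128 − 1)/0.5521 + (5.000 − 1)/52.72 + (3.750 − 1)/17.34 = 2.279
NF = 10 log₁₀(2.279) = 3.58 dB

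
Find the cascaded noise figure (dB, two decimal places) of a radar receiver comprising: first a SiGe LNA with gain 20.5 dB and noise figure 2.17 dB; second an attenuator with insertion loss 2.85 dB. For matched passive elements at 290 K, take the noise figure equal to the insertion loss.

2.19 dB

Convert to linear (a loss of L dB is a gain of −L dB): F_i = 10^(NF_i/10), G_i = 10^(G_i,dB/10)
  Stage 1: F_1 = 10^(2.17/10) = 1.648, G_1 = 10^(20.5/10) = 112.2
  Stage 2: F_2 = 10^(2.85/10) = 1.928, G_2 = 10^(−2.85/10) = 0.5188
Friis cascade:
  F = 1.648 + (1.928 − 1)/112.2 = 1.656
NF = 10 log₁₀(1.656) = 2.19 dB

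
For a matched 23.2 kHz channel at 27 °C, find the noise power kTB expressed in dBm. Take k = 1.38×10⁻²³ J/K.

T = 27 °C + 273.15 = 300.15 K
P_n = kTB = 1.38×10⁻²³ × 300.15 × 2.32×10⁴ = 9.61×10⁻¹⁷ W
In dBm: 10 log₁₀(9.61×10⁻¹⁷ / 10⁻³) = −130.2 dBm

−130.2 dBm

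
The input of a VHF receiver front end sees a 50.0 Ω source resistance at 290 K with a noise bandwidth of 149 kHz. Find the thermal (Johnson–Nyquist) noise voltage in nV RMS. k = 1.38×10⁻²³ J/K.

V_n = √(4kTRB)
4kTRB = 4 × 1.38×10⁻²³ × 290 × 5.00×10¹ × 1.49×10⁵ = 1.19×10⁻¹³ V²
V_n = √(1.19×10⁻¹³) = 3.45×10⁻⁷ V = 345 nV

345 nV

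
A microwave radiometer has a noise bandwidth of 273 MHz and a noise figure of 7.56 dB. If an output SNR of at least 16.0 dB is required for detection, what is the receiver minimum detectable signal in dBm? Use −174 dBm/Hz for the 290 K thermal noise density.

Sensitivity = −174 + 10 log₁₀(B) + NF + SNR_min
= −174 + 84.36 + 7.56 + 16.0
= −66.08 dBm → −66.1 dBm

−66.1 dBm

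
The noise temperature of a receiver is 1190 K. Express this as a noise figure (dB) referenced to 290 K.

F = 1 + T_e/T₀ = 1 + 1190/290 = 5.10345
NF = 10 log₁₀(5.10345) = 7.08 dB

7.08 dB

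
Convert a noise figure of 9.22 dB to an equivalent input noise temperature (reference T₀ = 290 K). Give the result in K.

2133 K

F = 10^(9.22/10) = 8.35603
T_e = (F − 1)·T₀ = (8.35603 − 1) × 290 = 2133 K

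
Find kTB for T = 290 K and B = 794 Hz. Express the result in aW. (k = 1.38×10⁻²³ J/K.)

P_n = kTB = 1.38×10⁻²³ × 290 × 7.94×10² = 3.18×10⁻¹⁸ W = 3.18 aW

3.18 aW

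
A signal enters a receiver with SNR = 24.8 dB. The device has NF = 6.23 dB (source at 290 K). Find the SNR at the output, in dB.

18.57 dB

By definition F = SNR_in/SNR_out, so in dB: SNR_out = SNR_in − NF
SNR_out = 24.8 − 6.23 = 18.57 dB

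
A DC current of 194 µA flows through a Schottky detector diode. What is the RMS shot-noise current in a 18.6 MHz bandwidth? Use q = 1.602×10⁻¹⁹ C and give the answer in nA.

34.0 nA

I_n = √(2qI·B)
2qI·B = 2 × 1.602×10⁻¹⁹ × 1.94×10⁻⁴ × 1.86×10⁷ = 1.16×10⁻¹⁵ A²
I_n = √(1.16×10⁻¹⁵) = 3.40×10⁻⁸ A = 34.0 nA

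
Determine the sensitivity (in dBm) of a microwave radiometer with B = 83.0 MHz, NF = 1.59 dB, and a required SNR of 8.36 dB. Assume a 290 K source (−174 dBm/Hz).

−84.9 dBm

Sensitivity = −174 + 10 log₁₀(B) + NF + SNR_min
= −174 + 79.19 + 1.59 + 8.36
= −84.86 dBm → −84.9 dBm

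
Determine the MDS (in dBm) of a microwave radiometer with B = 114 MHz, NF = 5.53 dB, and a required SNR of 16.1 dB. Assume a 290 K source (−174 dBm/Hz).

−71.8 dBm

Sensitivity = −174 + 10 log₁₀(B) + NF + SNR_min
= −174 + 80.57 + 5.53 + 16.1
= −71.80 dBm → −71.8 dBm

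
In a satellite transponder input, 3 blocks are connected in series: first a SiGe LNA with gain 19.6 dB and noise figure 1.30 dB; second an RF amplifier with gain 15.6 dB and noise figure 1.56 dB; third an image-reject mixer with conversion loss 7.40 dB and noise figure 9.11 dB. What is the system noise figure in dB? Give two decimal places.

Convert to linear (a loss of L dB is a gain of −L dB): F_i = 10^(NF_i/10), G_i = 10^(G_i,dB/10)
  Stage 1: F_1 = 10^(1.30/10) = 1.349, G_1 = 10^(19.6/10) = 91.20
  Stage 2: F_2 = 10^(1.56/10) = 1.432, G_2 = 10^(15.6/10) = 36.31
  Stage 3: F_3 = 10^(9.11/10) = 8.147, G_3 = 10^(−7.40/10) = 0.1820
Friis cascade:
  F = 1.349 + (1.432 − 1)/91.20 + (8.147 − 1)/3311 = 1.356
NF = 10 log₁₀(1.356) = 1.32 dB

1.32 dB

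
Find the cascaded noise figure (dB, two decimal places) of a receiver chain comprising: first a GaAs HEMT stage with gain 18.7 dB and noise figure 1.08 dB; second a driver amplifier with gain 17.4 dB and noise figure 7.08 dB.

Convert to linear (a loss of L dB is a gain of −L dB): F_i = 10^(NF_i/10), G_i = 10^(G_i,dB/10)
  Stage 1: F_1 = 10^(1.08/10) = 1.282, G_1 = 10^(18.7/10) = 74.13
  Stage 2: F_2 = 10^(7.08/10) = 5.105, G_2 = 10^(17.4/10) = 54.95
Friis cascade:
  F = 1.282 + (5.105 − 1)/74.13 = 1.338
NF = 10 log₁₀(1.338) = 1.26 dB

1.26 dB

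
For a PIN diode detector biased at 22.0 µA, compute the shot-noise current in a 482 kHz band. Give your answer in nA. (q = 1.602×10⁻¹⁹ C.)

I_n = √(2qI·B)
2qI·B = 2 × 1.602×10⁻¹⁹ × 2.20×10⁻⁵ × 4.82×10⁵ = 3.40×10⁻¹⁸ A²
I_n = √(3.40×10⁻¹⁸) = 1.84×10⁻⁹ A = 1.84 nA

1.84 nA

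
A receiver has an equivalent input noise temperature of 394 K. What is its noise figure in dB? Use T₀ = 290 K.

F = 1 + T_e/T₀ = 1 + 394/290 = 2.35862
NF = 10 log₁₀(2.35862) = 3.73 dB

3.73 dB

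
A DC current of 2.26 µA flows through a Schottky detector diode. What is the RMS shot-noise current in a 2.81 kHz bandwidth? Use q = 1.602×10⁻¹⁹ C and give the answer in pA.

I_n = √(2qI·B)
2qI·B = 2 × 1.602×10⁻¹⁹ × 2.26×10⁻⁶ × 2.81×10³ = 2.03×10⁻²¹ A²
I_n = √(2.03×10⁻²¹) = 4.51×10⁻¹¹ A = 45.1 pA

45.1 pA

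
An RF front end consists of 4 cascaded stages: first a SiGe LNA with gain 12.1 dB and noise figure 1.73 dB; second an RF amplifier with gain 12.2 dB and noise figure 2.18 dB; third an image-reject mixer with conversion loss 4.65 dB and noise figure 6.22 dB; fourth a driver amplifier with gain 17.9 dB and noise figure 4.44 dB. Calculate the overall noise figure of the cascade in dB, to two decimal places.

1.93 dB

Convert to linear (a loss of L dB is a gain of −L dB): F_i = 10^(NF_i/10), G_i = 10^(G_i,dB/10)
  Stage 1: F_1 = 10^(1.73/10) = 1.489, G_1 = 10^(12.1/10) = 16.22
  Stage 2: F_2 = 10^(2.18/10) = 1.652, G_2 = 10^(12.2/10) = 16.60
  Stage 3: F_3 = 10^(6.22/10) = 4.188, G_3 = 10^(−4.65/10) = 0.3428
  Stage 4: F_4 = 10^(4.44/10) = 2.780, G_4 = 10^(17.9/10) = 61.66
Friis cascade:
  F = 1.489 + (1.652 − 1)/16.22 + (4.188 − 1)/269.2 + (2.780 − 1)/92.26 = 1.561
NF = 10 log₁₀(1.561) = 1.93 dB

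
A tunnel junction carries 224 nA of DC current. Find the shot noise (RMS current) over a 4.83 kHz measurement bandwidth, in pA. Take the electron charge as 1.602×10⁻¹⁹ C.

18.6 pA

I_n = √(2qI·B)
2qI·B = 2 × 1.602×10⁻¹⁹ × 2.24×10⁻⁷ × 4.83×10³ = 3.47×10⁻²² A²
I_n = √(3.47×10⁻²²) = 1.86×10⁻¹¹ A = 18.6 pA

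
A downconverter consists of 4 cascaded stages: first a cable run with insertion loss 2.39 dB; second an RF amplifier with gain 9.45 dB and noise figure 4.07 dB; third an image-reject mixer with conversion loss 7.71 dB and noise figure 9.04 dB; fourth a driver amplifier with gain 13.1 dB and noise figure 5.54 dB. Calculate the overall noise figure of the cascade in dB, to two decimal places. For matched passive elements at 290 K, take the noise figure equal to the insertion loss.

Convert to linear (a loss of L dB is a gain of −L dB): F_i = 10^(NF_i/10), G_i = 10^(G_i,dB/10)
  Stage 1: F_1 = 10^(2.39/10) = 1.734, G_1 = 10^(−2.39/10) = 0.5768
  Stage 2: F_2 = 10^(4.07/10) = 2.553, G_2 = 10^(9.45/10) = 8.810
  Stage 3: F_3 = 10^(9.04/10) = 8.017, G_3 = 10^(−7.71/10) = 0.1694
  Stage 4: F_4 = 10^(5.54/10) = 3.581, G_4 = 10^(13.1/10) = 20.42
Friis cascade:
  F = 1.734 + (2.553 − 1)/0.5768 + (8.017 − 1)/5.082 + (3.581 − 1)/0.8610 = 8.804
NF = 10 log₁₀(8.804) = 9.45 dB

9.45 dB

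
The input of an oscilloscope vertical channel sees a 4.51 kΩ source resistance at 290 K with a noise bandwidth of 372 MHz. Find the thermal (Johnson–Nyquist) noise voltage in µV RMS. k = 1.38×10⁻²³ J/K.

164 µV

V_n = √(4kTRB)
4kTRB = 4 × 1.38×10⁻²³ × 290 × 4.51×10³ × 3.72×10⁸ = 2.69×10⁻⁸ V²
V_n = √(2.69×10⁻⁸) = 1.64×10⁻⁴ V = 164 µV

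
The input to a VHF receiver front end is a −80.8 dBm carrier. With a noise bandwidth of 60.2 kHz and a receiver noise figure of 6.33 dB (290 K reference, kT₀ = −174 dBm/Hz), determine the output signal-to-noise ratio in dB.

Noise floor: N = −174 + 10 log₁₀(B) + NF
10 log₁₀(6.02×10⁴) = 47.8 dB
N = −174 + 47.8 + 6.33 = −119.87 dBm
SNR = P_sig − N = −80.8 − (−119.87) = 39.07 dB → 39.1 dB

39.1 dB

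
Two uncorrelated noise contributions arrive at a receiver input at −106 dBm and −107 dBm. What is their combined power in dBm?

−103.5 dBm

Convert to linear, add, convert back:
P₁ = 2.51×10⁻¹⁴ W, P₂ = 2.00×10⁻¹⁴ W
P_tot = 4.51×10⁻¹⁴ W → 10 log₁₀(P_tot / 10⁻³) = −103.5 dBm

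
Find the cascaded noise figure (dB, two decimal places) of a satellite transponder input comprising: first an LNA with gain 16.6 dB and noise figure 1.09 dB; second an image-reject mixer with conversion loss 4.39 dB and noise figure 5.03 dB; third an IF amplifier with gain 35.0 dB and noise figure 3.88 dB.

Convert to linear (a loss of L dB is a gain of −L dB): F_i = 10^(NF_i/10), G_i = 10^(G_i,dB/10)
  Stage 1: F_1 = 10^(1.09/10) = 1.285, G_1 = 10^(16.6/10) = 45.71
  Stage 2: F_2 = 10^(5.03/10) = 3.184, G_2 = 10^(−4.39/10) = 0.3639
  Stage 3: F_3 = 10^(3.88/10) = 2.443, G_3 = 10^(35.0/10) = 3162
Friis cascade:
  F = 1.285 + (3.184 − 1)/45.71 + (2.443 − 1)/16.63 = 1.420
NF = 10 log₁₀(1.420) = 1.52 dB

1.52 dB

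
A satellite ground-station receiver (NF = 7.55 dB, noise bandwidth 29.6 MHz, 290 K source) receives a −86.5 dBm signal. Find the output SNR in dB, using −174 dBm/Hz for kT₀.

Noise floor: N = −174 + 10 log₁₀(B) + NF
10 log₁₀(2.96×10⁷) = 74.71 dB
N = −174 + 74.71 + 7.55 = −91.74 dBm
SNR = P_sig − N = −86.5 − (−91.74) = 5.24 dB → 5.2 dB

5.2 dB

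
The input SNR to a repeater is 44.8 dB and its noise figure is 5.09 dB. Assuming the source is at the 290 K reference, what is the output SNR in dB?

39.71 dB

By definition F = SNR_in/SNR_out, so in dB: SNR_out = SNR_in − NF
SNR_out = 44.8 − 5.09 = 39.71 dB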